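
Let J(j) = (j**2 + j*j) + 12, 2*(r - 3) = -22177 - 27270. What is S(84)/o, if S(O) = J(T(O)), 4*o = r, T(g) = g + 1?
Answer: -16528/7063 ≈ -2.3401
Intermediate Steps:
r = -49441/2 (r = 3 + (-22177 - 27270)/2 = 3 + (1/2)*(-49447) = 3 - 49447/2 = -49441/2 ≈ -24721.)
T(g) = 1 + g
o = -49441/8 (o = (1/4)*(-49441/2) = -49441/8 ≈ -6180.1)
J(j) = 12 + 2*j**2 (J(j) = (j**2 + j**2) + 12 = 2*j**2 + 12 = 12 + 2*j**2)
S(O) = 12 + 2*(1 + O)**2
S(84)/o = (12 + 2*(1 + 84)**2)/(-49441/8) = (12 + 2*85**2)*(-8/49441) = (12 + 2*7225)*(-8/49441) = (12 + 14450)*(-8/49441) = 14462*(-8/49441) = -16528/7063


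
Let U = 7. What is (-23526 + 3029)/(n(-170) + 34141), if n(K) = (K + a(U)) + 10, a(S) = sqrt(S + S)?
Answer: -696508557/1154708347 + 20497*sqrt(14)/1154708347 ≈ -0.60312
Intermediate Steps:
a(S) = sqrt(2)*sqrt(S) (a(S) = sqrt(2*S) = sqrt(2)*sqrt(S))
n(K) = 10 + K + sqrt(14) (n(K) = (K + sqrt(2)*sqrt(7)) + 10 = (K + sqrt(14)) + 10 = 10 + K + sqrt(14))
(-23526 + 3029)/(n(-170) + 34141) = (-23526 + 3029)/((10 - 170 + sqrt(14)) + 34141) = -20497/((-160 + sqrt(14)) + 34141) = -20497/(33981 + sqrt(14))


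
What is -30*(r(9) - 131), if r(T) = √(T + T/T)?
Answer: 3930 - 30*√10 ≈ 3835.1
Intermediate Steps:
r(T) = √(1 + T) (r(T) = √(T + 1) = √(1 + T))
-30*(r(9) - 131) = -30*(√(1 + 9) - 131) = -30*(√10 - 131) = -30*(-131 + √10) = 3930 - 30*√10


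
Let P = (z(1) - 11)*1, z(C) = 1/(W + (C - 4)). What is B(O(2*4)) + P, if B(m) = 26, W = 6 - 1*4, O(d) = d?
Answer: 14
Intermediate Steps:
W = 2 (W = 6 - 4 = 2)
z(C) = 1/(-2 + C) (z(C) = 1/(2 + (C - 4)) = 1/(2 + (-4 + C)) = 1/(-2 + C))
P = -12 (P = (1/(-2 + 1) - 11)*1 = (1/(-1) - 11)*1 = (-1 - 11)*1 = -12*1 = -12)
B(O(2*4)) + P = 26 - 12 = 14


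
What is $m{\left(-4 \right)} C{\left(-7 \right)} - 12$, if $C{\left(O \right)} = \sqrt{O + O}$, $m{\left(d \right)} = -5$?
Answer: $-12 - 5 i \sqrt{14} \approx -12.0 - 18.708 i$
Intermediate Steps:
$C{\left(O \right)} = \sqrt{2} \sqrt{O}$ ($C{\left(O \right)} = \sqrt{2 O} = \sqrt{2} \sqrt{O}$)
$m{\left(-4 \right)} C{\left(-7 \right)} - 12 = - 5 \sqrt{2} \sqrt{-7} - 12 = - 5 \sqrt{2} i \sqrt{7} - 12 = - 5 i \sqrt{14} - 12 = -12 - 5 i \sqrt{14}$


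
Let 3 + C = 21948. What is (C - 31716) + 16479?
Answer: 6708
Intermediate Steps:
C = 21945 (C = -3 + 21948 = 21945)
(C - 31716) + 16479 = (21945 - 31716) + 16479 = -9771 + 16479 = 6708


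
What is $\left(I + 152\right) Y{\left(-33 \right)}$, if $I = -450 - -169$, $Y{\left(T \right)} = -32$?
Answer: $4128$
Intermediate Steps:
$I = -281$ ($I = -450 + 169 = -281$)
$\left(I + 152\right) Y{\left(-33 \right)} = \left(-281 + 152\right) \left(-32\right) = \left(-129\right) \left(-32\right) = 4128$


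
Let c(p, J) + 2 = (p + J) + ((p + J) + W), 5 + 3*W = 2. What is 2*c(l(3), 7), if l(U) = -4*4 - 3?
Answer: -54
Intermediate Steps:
W = -1 (W = -5/3 + (⅓)*2 = -5/3 + ⅔ = -1)
l(U) = -19 (l(U) = -16 - 3 = -19)
c(p, J) = -3 + 2*J + 2*p (c(p, J) = -2 + ((p + J) + ((p + J) - 1)) = -2 + ((J + p) + ((J + p) - 1)) = -2 + ((J + p) + (-1 + J + p)) = -2 + (-1 + 2*J + 2*p) = -3 + 2*J + 2*p)
2*c(l(3), 7) = 2*(-3 + 2*7 + 2*(-19)) = 2*(-3 + 14 - 38) = 2*(-27) = -54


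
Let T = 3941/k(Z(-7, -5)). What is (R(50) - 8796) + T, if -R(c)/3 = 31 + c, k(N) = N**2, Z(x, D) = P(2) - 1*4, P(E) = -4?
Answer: -574555/64 ≈ -8977.4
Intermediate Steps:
Z(x, D) = -8 (Z(x, D) = -4 - 1*4 = -4 - 4 = -8)
R(c) = -93 - 3*c (R(c) = -3*(31 + c) = -93 - 3*c)
T = 3941/64 (T = 3941/((-8)**2) = 3941/64 ≈ 61.578)
(R(50) - 8796) + T = ((-93 - 3*50) - 8796) + 3941/64 = ((-93 - 150) - 8796) + 3941/64 = (-243 - 8796) + 3941/64 = -9039 + 3941/64 = -574555/64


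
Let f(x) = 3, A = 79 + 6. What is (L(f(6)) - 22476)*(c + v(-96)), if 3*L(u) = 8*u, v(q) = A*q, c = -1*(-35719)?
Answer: -619195612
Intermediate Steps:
A = 85
c = 35719
v(q) = 85*q
L(u) = 8*u/3 (L(u) = (8*u)/3 = 8*u/3)
(L(f(6)) - 22476)*(c + v(-96)) = ((8/3)*3 - 22476)*(35719 + 85*(-96)) = (8 - 22476)*(35719 - 8160) = -22468*27559 = -619195612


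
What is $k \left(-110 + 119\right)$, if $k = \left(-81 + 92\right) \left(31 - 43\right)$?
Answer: $-1188$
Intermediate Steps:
$k = -132$ ($k = 11 \left(-12\right) = -132$)
$k \left(-110 + 119\right) = - 132 \left(-110 + 119\right) = \left(-132\right) 9 = -1188$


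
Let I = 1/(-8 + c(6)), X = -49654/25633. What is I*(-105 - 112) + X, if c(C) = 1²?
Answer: 744969/25633 ≈ 29.063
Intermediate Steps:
c(C) = 1
X = -49654/25633 (X = -49654*1/25633 = -49654/25633 ≈ -1.9371)
I = -⅐ (I = 1/(-8 + 1) = 1/(-7) = -⅐ ≈ -0.14286)
I*(-105 - 112) + X = -(-105 - 112)/7 - 49654/25633 = -⅐*(-217) - 49654/25633 = 31 - 49654/25633 = 744969/25633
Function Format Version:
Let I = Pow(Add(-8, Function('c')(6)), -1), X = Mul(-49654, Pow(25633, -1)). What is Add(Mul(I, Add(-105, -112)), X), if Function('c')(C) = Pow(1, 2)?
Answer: Rational(744969, 25633) ≈ 29.063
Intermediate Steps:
Function('c')(C) = 1
X = Rational(-49654, 25633) (X = Mul(-49654, Rational(1, 25633)) = Rational(-49654, 25633) ≈ -1.9371)
I = Rational(-1, 7) (I = Pow(Add(-8, 1), -1) = Pow(-7, -1) = Rational(-1, 7) ≈ -0.14286)
Add(Mul(I, Add(-105, -112)), X) = Add(Mul(Rational(-1, 7), Add(-105, -112)), Rational(-49654, 25633)) = Add(Mul(Rational(-1, 7), -217), Rational(-49654, 25633)) = Add(31, Rational(-49654, 25633)) = Rational(744969, 25633)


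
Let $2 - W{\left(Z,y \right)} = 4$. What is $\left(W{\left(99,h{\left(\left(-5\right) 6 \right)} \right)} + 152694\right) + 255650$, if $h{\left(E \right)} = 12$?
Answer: $408342$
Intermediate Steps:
$W{\left(Z,y \right)} = -2$ ($W{\left(Z,y \right)} = 2 - 4 = -2$)
$\left(W{\left(99,h{\left(\left(-5\right) 6 \right)} \right)} + 152694\right) + 255650 = \left(-2 + 152694\right) + 255650 = 152692 + 255650 = 408342$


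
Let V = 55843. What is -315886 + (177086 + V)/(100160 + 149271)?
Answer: -78791527937/249431 ≈ -3.1589e+5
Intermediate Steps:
-315886 + (177086 + V)/(100160 + 149271) = -315886 + (177086 + 55843)/(100160 + 149271) = -315886 + 232929/249431 = -78791527937/249431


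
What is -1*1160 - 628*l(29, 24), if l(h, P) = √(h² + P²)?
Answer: -1160 - 628*√1417 ≈ -24800.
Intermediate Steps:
l(h, P) = √(P² + h²)
-1*1160 - 628*l(29, 24) = -1*1160 - 628*√(24² + 29²) = -1160 - 628*√(576 + 841) = -1160 - 628*√1417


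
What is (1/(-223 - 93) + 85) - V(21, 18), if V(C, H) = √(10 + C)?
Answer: 26859/316 - √31 ≈ 79.429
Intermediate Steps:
(1/(-223 - 93) + 85) - V(21, 18) = (1/(-223 - 93) + 85) - √(10 + 21) = (1/(-316) + 85) - √31 = (-1/316 + 85) - √31 = 26859/316 - √31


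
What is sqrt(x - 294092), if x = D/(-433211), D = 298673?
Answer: I*sqrt(190978877939415)/25483 ≈ 542.3*I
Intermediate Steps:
x = -17569/25483 (x = 298673/(-433211) = 298673*(-1/433211) = -17569/25483 ≈ -0.68944)
sqrt(x - 294092) = sqrt(-17569/25483 - 294092) = sqrt(-7494364005/25483) = I*sqrt(190978877939415)/25483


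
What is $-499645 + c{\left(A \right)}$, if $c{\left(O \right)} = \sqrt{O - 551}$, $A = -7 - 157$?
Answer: $-499645 + i \sqrt{715} \approx -4.9965 \cdot 10^{5} + 26.739 i$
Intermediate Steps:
$A = -164$ ($A = -7 - 157 = -164$)
$c{\left(O \right)} = \sqrt{-551 + O}$
$-499645 + c{\left(A \right)} = -499645 + \sqrt{-551 - 164} = -499645 + \sqrt{-715} = -499645 + i \sqrt{715}$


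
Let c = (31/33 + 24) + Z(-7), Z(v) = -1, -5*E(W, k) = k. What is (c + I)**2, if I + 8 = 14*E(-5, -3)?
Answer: 16128256/27225 ≈ 592.41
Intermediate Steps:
E(W, k) = -k/5
I = 2/5 (I = -8 + 14*(-1/5*(-3)) = -8 + 14*(3/5) = -8 + 42/5 = 2/5 ≈ 0.40000)
c = 790/33 (c = (31/33 + 24) - 1 = 823/33 - 1 = 790/33 ≈ 23.939)
(c + I)**2 = (790/33 + 2/5)**2 = (4016/165)**2 = 16128256/27225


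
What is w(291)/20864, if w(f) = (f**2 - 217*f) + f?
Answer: 21825/20864 ≈ 1.0461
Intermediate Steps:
w(f) = f**2 - 216*f
w(291)/20864 = (291*(-216 + 291))/20864 = (291*75)*(1/20864) = 21825*(1/20864) = 21825/20864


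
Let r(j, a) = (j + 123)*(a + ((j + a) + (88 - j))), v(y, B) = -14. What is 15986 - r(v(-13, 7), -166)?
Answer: 42582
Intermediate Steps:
r(j, a) = (88 + 2*a)*(123 + j) (r(j, a) = (123 + j)*(a + ((a + j) + (88 - j))) = (123 + j)*(a + (88 + a)) = (123 + j)*(88 + 2*a) = (88 + 2*a)*(123 + j))
15986 - r(v(-13, 7), -166) = 15986 - (10824 + 88*(-14) + 246*(-166) + 2*(-166)*(-14)) = 15986 - (10824 - 1232 - 40836 + 4648) = 15986 - 1*(-26596) = 15986 + 26596 = 42582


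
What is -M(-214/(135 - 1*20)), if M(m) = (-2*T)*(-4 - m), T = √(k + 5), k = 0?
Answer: -492*√5/115 ≈ -9.5665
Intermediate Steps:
T = √5 (T = √(0 + 5) = √5 ≈ 2.2361)
M(m) = -2*√5*(-4 - m) (M(m) = (-2*√5)*(-4 - m) = -2*√5*(-4 - m))
-M(-214/(135 - 1*20)) = -2*√5*(4 - 214/(135 - 1*20)) = -2*√5*(4 - 214/(135 - 20)) = -2*√5*(4 - 214/115) = -2*√5*246/115 = -492*√5/115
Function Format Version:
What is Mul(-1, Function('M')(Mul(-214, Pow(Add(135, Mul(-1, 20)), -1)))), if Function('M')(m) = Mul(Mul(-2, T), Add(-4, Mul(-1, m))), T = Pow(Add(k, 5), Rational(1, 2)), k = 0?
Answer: Mul(Rational(-492, 115), Pow(5, Rational(1, 2))) ≈ -9.5665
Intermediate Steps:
T = Pow(5, Rational(1, 2)) (T = Pow(Add(0, 5), Rational(1, 2)) = Pow(5, Rational(1, 2)) ≈ 2.2361)
Function('M')(m) = Mul(-2, Pow(5, Rational(1, 2)), Add(-4, Mul(-1, m))) (Function('M')(m) = Mul(Mul(-2, Pow(5, Rational(1, 2))), Add(-4, Mul(-1, m))) = Mul(-2, Pow(5, Rational(1, 2)), Add(-4, Mul(-1, m))))
Mul(-1, Function('M')(Mul(-214, Pow(Add(135, Mul(-1, 20)), -1)))) = Mul(-1, Mul(2, Pow(5, Rational(1, 2)), Add(4, Mul(-214, Pow(Add(135, Mul(-1, 20)), -1))))) = Mul(-1, Mul(2, Pow(5, Rational(1, 2)), Add(4, Mul(-214, Pow(Add(135, -20), -1))))) = Mul(-1, Mul(2, Pow(5, Rational(1, 2)), Add(4, Mul(-214, Pow(115, -1))))) = Mul(-1, Mul(2, Pow(5, Rational(1, 2)), Add(4, Mul(-214, Rational(1, 115))))) = Mul(-1, Mul(2, Pow(5, Rational(1, 2)), Add(4, Rational(-214, 115)))) = Mul(-1, Mul(2, Pow(5, Rational(1, 2)), Rational(246, 115))) = Mul(-1, Mul(Rational(492, 115), Pow(5, Rational(1, 2)))) = Mul(Rational(-492, 115), Pow(5, Rational(1, 2)))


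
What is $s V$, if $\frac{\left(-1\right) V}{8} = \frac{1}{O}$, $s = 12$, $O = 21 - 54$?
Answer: $\frac{32}{11} \approx 2.9091$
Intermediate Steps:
$O = -33$ ($O = 21 - 54 = -33$)
$V = \frac{8}{33}$ ($V = - \frac{8}{-33} = \left(-8\right) \left(- \frac{1}{33}\right) = \frac{8}{33} \approx 0.24242$)
$s V = 12 \cdot \frac{8}{33} = \frac{32}{11}$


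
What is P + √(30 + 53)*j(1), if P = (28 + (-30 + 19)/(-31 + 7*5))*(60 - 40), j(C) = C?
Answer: 505 + √83 ≈ 514.11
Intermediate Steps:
P = 505 (P = (28 - 11/(-31 + 35))*20 = (28 - 11/4)*20 = (101/4)*20 = 505)
P + √(30 + 53)*j(1) = 505 + √(30 + 53)*1 = 505 + √83*1 = 505 + √83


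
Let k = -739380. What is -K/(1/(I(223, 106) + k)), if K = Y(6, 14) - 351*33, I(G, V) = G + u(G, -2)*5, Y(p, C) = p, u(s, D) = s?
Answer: -8544312234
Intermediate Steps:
I(G, V) = 6*G (I(G, V) = G + G*5 = G + 5*G = 6*G)
K = -11577 (K = 6 - 351*33 = 6 - 11583 = -11577)
-K/(1/(I(223, 106) + k)) = -(-11577)/(1/(6*223 - 739380)) = -(-11577)/(1/(1338 - 739380)) = -(-11577)/(1/(-738042)) = -(-11577)/(-1/738042) = -(-11577)*(-738042) = -1*8544312234 = -8544312234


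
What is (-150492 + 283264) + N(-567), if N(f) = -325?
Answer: 132447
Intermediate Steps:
(-150492 + 283264) + N(-567) = (-150492 + 283264) - 325 = 132772 - 325 = 132447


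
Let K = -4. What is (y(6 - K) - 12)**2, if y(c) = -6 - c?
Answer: 784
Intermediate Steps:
(y(6 - K) - 12)**2 = ((-6 - (6 - 1*(-4))) - 12)**2 = ((-6 - (6 + 4)) - 12)**2 = ((-6 - 1*10) - 12)**2 = ((-6 - 10) - 12)**2 = (-16 - 12)**2 = (-28)**2 = 784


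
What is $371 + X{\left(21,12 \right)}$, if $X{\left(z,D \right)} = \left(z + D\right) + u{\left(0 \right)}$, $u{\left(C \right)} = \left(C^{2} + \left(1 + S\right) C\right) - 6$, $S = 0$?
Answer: $398$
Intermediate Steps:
$u{\left(C \right)} = -6 + C + C^{2}$ ($u{\left(C \right)} = \left(C^{2} + \left(1 + 0\right) C\right) - 6 = \left(C^{2} + 1 C\right) - 6 = \left(C^{2} + C\right) - 6 = \left(C + C^{2}\right) - 6 = -6 + C + C^{2}$)
$X{\left(z,D \right)} = -6 + D + z$ ($X{\left(z,D \right)} = \left(z + D\right) + \left(-6 + 0 + 0^{2}\right) = \left(D + z\right) + \left(-6 + 0 + 0\right) = \left(D + z\right) - 6 = -6 + D + z$)
$371 + X{\left(21,12 \right)} = 371 + \left(-6 + 12 + 21\right) = 371 + 27 = 398$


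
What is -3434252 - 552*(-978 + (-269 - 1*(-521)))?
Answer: -3033500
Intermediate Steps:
-3434252 - 552*(-978 + (-269 - 1*(-521))) = -3434252 - 552*(-978 + (-269 + 521)) = -3434252 - 552*(-978 + 252) = -3434252 - 552*(-726) = -3434252 + 400752 = -3033500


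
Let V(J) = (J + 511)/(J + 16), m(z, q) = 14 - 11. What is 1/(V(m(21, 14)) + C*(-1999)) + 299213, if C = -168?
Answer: 1909374499605/6381322 ≈ 2.9921e+5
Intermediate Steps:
m(z, q) = 3
V(J) = (511 + J)/(16 + J)
1/(V(m(21, 14)) + C*(-1999)) + 299213 = 1/((511 + 3)/(16 + 3) - 168*(-1999)) + 299213 = 1/(514/19 + 335832) + 299213 = 1/(6381322/19) + 299213 = 19/6381322 + 299213 = 1909374499605/6381322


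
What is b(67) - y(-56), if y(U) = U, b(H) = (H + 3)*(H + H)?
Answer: 9436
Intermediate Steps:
b(H) = 2*H*(3 + H) (b(H) = (3 + H)*(2*H) = 2*H*(3 + H))
b(67) - y(-56) = 2*67*(3 + 67) - 1*(-56) = 2*67*70 + 56 = 9380 + 56 = 9436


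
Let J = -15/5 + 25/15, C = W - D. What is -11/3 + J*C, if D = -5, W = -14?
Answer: 25/3 ≈ 8.3333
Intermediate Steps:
C = -9 (C = -14 - 1*(-5) = -14 + 5 = -9)
J = -4/3 (J = -15*⅕ + 25*(1/15) = -3 + 5/3 = -4/3 ≈ -1.3333)
-11/3 + J*C = -11/3 - 4/3*(-9) = -11*⅓ + 12 = -11/3 + 12 = 25/3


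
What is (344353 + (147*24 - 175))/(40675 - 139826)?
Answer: -347706/99151 ≈ -3.5068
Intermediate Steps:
(344353 + (147*24 - 175))/(40675 - 139826) = (344353 + (3528 - 175))/(-99151) = (344353 + 3353)*(-1/99151) = 347706*(-1/99151) = -347706/99151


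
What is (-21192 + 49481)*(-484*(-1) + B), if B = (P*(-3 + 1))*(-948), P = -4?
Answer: -200851900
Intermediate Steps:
B = -7584 (B = -4*(-3 + 1)*(-948) = -4*(-2)*(-948) = 8*(-948) = -7584)
(-21192 + 49481)*(-484*(-1) + B) = (-21192 + 49481)*(-484*(-1) - 7584) = 28289*(484 - 7584) = 28289*(-7100) = -200851900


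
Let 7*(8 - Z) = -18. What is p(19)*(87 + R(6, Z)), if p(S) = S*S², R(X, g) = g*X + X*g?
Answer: 10267923/7 ≈ 1.4668e+6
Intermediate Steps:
Z = 74/7 (Z = 8 - ⅐*(-18) = 8 + 18/7 = 74/7 ≈ 10.571)
R(X, g) = 2*X*g (R(X, g) = X*g + X*g = 2*X*g)
p(S) = S³
p(19)*(87 + R(6, Z)) = 19³*(87 + 2*6*(74/7)) = 6859*(87 + 888/7) = 6859*(1497/7) = 10267923/7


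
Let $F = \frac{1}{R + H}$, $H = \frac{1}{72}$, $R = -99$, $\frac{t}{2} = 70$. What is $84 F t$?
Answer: $- \frac{846720}{7127} \approx -118.8$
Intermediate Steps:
$t = 140$ ($t = 2 \cdot 70 = 140$)
$H = \frac{1}{72} \approx 0.013889$
$F = - \frac{72}{7127}$ ($F = \frac{1}{-99 + \frac{1}{72}} = \frac{1}{- \frac{7127}{72}} = - \frac{72}{7127} \approx -0.010102$)
$84 F t = 84 \left(- \frac{72}{7127}\right) 140 = \left(- \frac{6048}{7127}\right) 140 = - \frac{846720}{7127}$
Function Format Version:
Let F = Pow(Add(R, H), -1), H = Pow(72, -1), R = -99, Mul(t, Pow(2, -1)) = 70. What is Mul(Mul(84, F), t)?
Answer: Rational(-846720, 7127) ≈ -118.80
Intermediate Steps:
t = 140 (t = Mul(2, 70) = 140)
H = Rational(1, 72) ≈ 0.013889
F = Rational(-72, 7127) (F = Pow(Add(-99, Rational(1, 72)), -1) = Pow(Rational(-7127, 72), -1) = Rational(-72, 7127) ≈ -0.010102)
Mul(Mul(84, F), t) = Mul(Mul(84, Rational(-72, 7127)), 140) = Mul(Rational(-6048, 7127), 140) = Rational(-846720, 7127)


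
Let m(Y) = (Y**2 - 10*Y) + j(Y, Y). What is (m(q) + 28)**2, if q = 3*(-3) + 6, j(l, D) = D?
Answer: 4096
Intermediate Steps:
q = -3 (q = -9 + 6 = -3)
m(Y) = Y**2 - 9*Y (m(Y) = (Y**2 - 10*Y) + Y = Y**2 - 9*Y)
(m(q) + 28)**2 = (-3*(-9 - 3) + 28)**2 = (-3*(-12) + 28)**2 = (36 + 28)**2 = 64**2 = 4096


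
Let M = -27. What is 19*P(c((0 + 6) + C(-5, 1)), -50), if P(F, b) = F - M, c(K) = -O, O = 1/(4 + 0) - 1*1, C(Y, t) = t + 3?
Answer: 2109/4 ≈ 527.25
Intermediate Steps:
C(Y, t) = 3 + t
O = -¾ (O = 1/4 - 1 = ¼ - 1 = -¾ ≈ -0.75000)
c(K) = ¾ (c(K) = -1*(-¾) = ¾)
P(F, b) = 27 + F (P(F, b) = F - 1*(-27) = F + 27 = 27 + F)
19*P(c((0 + 6) + C(-5, 1)), -50) = 19*(27 + ¾) = 19*(111/4) = 2109/4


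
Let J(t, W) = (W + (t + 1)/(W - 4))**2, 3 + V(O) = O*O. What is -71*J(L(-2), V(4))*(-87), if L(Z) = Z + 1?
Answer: 1043913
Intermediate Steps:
L(Z) = 1 + Z
V(O) = -3 + O**2 (V(O) = -3 + O*O = -3 + O**2)
J(t, W) = (W + (1 + t)/(-4 + W))**2
-71*J(L(-2), V(4))*(-87) = -71*(1 + (1 - 2) + (-3 + 4**2)**2 - 4*(-3 + 4**2))**2/(-4 + (-3 + 4**2))**2*(-87) = -71*(1 - 1 + (-3 + 16)**2 - 4*(-3 + 16))**2/(-4 + (-3 + 16))**2*(-87) = -71*(1 - 1 + 13**2 - 4*13)**2/(-4 + 13)**2*(-87) = -71*(1 - 1 + 169 - 52)**2/9**2*(-87) = -71*117**2/81*(-87) = -71*13689/81*(-87) = -71*169*(-87) = -11999*(-87) = 1043913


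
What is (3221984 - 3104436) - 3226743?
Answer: -3109195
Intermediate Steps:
(3221984 - 3104436) - 3226743 = 117548 - 3226743 = -3109195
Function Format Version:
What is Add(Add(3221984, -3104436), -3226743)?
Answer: -3109195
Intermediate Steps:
Add(Add(3221984, -3104436), -3226743) = Add(117548, -3226743) = -3109195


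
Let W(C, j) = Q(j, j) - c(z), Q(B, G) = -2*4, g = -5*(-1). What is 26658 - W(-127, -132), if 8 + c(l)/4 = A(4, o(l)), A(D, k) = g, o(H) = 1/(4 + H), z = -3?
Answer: 26654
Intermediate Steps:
g = 5
A(D, k) = 5
Q(B, G) = -8
c(l) = -12 (c(l) = -32 + 4*5 = -32 + 20 = -12)
W(C, j) = 4 (W(C, j) = -8 - 1*(-12) = -8 + 12 = 4)
26658 - W(-127, -132) = 26658 - 1*4 = 26658 - 4 = 26654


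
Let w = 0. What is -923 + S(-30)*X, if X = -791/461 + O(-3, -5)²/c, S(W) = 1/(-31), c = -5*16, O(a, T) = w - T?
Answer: -211034527/228656 ≈ -922.93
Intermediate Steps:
O(a, T) = -T (O(a, T) = 0 - T = -T)
c = -80
S(W) = -1/31
X = -14961/7376 (X = -791/461 + (-1*(-5))²/(-80) = -791*1/461 + 5²*(-1/80) = -791/461 + 25*(-1/80) = -791/461 - 5/16 = -14961/7376 ≈ -2.0283)
-923 + S(-30)*X = -923 - 1/31*(-14961/7376) = -923 + 14961/228656 = -211034527/228656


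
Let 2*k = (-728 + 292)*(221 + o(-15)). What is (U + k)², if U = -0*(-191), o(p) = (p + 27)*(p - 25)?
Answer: 3187957444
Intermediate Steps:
o(p) = (-25 + p)*(27 + p) (o(p) = (27 + p)*(-25 + p) = (-25 + p)*(27 + p))
k = 56462 (k = ((-728 + 292)*(221 + (-675 + (-15)² + 2*(-15))))/2 = (-436*(221 + (-675 + 225 - 30)))/2 = (-436*(221 - 480))/2 = (-436*(-259))/2 = (½)*112924 = 56462)
U = 0 (U = -1*0 = 0)
(U + k)² = (0 + 56462)² = 56462² = 3187957444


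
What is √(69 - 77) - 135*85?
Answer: -11475 + 2*I*√2 ≈ -11475.0 + 2.8284*I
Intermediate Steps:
√(69 - 77) - 135*85 = √(-8) - 11475 = 2*I*√2 - 11475 = -11475 + 2*I*√2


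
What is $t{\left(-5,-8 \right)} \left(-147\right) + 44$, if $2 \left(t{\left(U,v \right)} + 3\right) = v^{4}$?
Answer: $-300571$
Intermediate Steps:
$t{\left(U,v \right)} = -3 + \frac{v^{4}}{2}$
$t{\left(-5,-8 \right)} \left(-147\right) + 44 = \left(-3 + \frac{\left(-8\right)^{4}}{2}\right) \left(-147\right) + 44 = \left(-3 + \frac{1}{2} \cdot 4096\right) \left(-147\right) + 44 = \left(-3 + 2048\right) \left(-147\right) + 44 = 2045 \left(-147\right) + 44 = -300615 + 44 = -300571$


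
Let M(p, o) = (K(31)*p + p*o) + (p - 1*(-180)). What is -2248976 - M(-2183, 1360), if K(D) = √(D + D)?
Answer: 721907 + 2183*√62 ≈ 7.3910e+5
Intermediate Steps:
K(D) = √2*√D (K(D) = √(2*D) = √2*√D)
M(p, o) = 180 + p + o*p + p*√62 (M(p, o) = ((√2*√31)*p + p*o) + (p - 1*(-180)) = (√62*p + o*p) + (p + 180) = (p*√62 + o*p) + (180 + p) = (o*p + p*√62) + (180 + p) = 180 + p + o*p + p*√62)
-2248976 - M(-2183, 1360) = -2248976 - (180 - 2183 + 1360*(-2183) - 2183*√62) = -2248976 - (180 - 2183 - 2968880 - 2183*√62) = -2248976 - (-2970883 - 2183*√62) = -2248976 + (2970883 + 2183*√62) = 721907 + 2183*√62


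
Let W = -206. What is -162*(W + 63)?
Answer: 23166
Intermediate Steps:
-162*(W + 63) = -162*(-206 + 63) = -162*(-143) = 23166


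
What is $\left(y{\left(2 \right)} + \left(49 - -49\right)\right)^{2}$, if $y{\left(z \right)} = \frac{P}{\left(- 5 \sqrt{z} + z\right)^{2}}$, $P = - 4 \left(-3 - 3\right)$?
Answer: $\frac{2721320356}{279841} + \frac{12519840 \sqrt{2}}{279841} \approx 9787.8$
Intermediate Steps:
$P = 24$ ($P = \left(-4\right) \left(-6\right) = 24$)
$y{\left(z \right)} = \frac{24}{\left(z - 5 \sqrt{z}\right)^{2}}$ ($y{\left(z \right)} = \frac{24}{\left(- 5 \sqrt{z} + z\right)^{2}} = \frac{24}{\left(z - 5 \sqrt{z}\right)^{2}}$)
$\left(y{\left(2 \right)} + \left(49 - -49\right)\right)^{2} = \left(\frac{24}{\left(\left(-1\right) 2 + 5 \sqrt{2}\right)^{2}} + \left(49 - -49\right)\right)^{2} = \left(\frac{24}{\left(-2 + 5 \sqrt{2}\right)^{2}} + \left(49 + 49\right)\right)^{2} = \left(\frac{24}{\left(-2 + 5 \sqrt{2}\right)^{2}} + 98\right)^{2} = \left(98 + \frac{24}{\left(-2 + 5 \sqrt{2}\right)^{2}}\right)^{2}$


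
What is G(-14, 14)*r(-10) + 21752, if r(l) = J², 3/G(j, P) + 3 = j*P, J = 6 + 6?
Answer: 4328216/199 ≈ 21750.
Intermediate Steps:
J = 12
G(j, P) = 3/(-3 + P*j) (G(j, P) = 3/(-3 + j*P) = 3/(-3 + P*j))
r(l) = 144 (r(l) = 12² = 144)
G(-14, 14)*r(-10) + 21752 = (3/(-3 + 14*(-14)))*144 + 21752 = (3/(-3 - 196))*144 + 21752 = (3/(-199))*144 + 21752 = (3*(-1/199))*144 + 21752 = -3/199*144 + 21752 = -432/199 + 21752 = 4328216/199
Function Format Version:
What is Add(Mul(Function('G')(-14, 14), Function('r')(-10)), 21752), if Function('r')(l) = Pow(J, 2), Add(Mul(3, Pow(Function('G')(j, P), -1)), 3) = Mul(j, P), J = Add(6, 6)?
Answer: Rational(4328216, 199) ≈ 21750.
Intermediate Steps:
J = 12
Function('G')(j, P) = Mul(3, Pow(Add(-3, Mul(P, j)), -1)) (Function('G')(j, P) = Mul(3, Pow(Add(-3, Mul(j, P)), -1)) = Mul(3, Pow(Add(-3, Mul(P, j)), -1)))
Function('r')(l) = 144 (Function('r')(l) = Pow(12, 2) = 144)
Add(Mul(Function('G')(-14, 14), Function('r')(-10)), 21752) = Add(Mul(Mul(3, Pow(Add(-3, Mul(14, -14)), -1)), 144), 21752) = Add(Mul(Mul(3, Pow(Add(-3, -196), -1)), 144), 21752) = Add(Mul(Mul(3, Pow(-199, -1)), 144), 21752) = Add(Mul(Mul(3, Rational(-1, 199)), 144), 21752) = Add(Mul(Rational(-3, 199), 144), 21752) = Add(Rational(-432, 199), 21752) = Rational(4328216, 199)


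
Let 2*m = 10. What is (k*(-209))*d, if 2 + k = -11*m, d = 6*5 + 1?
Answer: 369303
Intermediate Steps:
m = 5 (m = (½)*10 = 5)
d = 31 (d = 30 + 1 = 31)
k = -57 (k = -2 - 11*5 = -2 - 55 = -57)
(k*(-209))*d = -57*(-209)*31 = 11913*31 = 369303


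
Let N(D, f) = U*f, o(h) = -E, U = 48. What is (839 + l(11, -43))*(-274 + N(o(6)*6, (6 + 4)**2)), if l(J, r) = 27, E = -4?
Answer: 3919516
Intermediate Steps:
o(h) = 4 (o(h) = -1*(-4) = 4)
N(D, f) = 48*f
(839 + l(11, -43))*(-274 + N(o(6)*6, (6 + 4)**2)) = (839 + 27)*(-274 + 48*(6 + 4)**2) = 866*(-274 + 48*10**2) = 866*(-274 + 48*100) = 866*(-274 + 4800) = 866*4526 = 3919516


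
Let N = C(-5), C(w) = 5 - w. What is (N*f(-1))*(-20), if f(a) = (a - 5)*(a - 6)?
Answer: -8400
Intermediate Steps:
f(a) = (-6 + a)*(-5 + a) (f(a) = (-5 + a)*(-6 + a) = (-6 + a)*(-5 + a))
N = 10 (N = 5 - 1*(-5) = 5 + 5 = 10)
(N*f(-1))*(-20) = (10*(30 + (-1)² - 11*(-1)))*(-20) = (10*(30 + 1 + 11))*(-20) = (10*42)*(-20) = 420*(-20) = -8400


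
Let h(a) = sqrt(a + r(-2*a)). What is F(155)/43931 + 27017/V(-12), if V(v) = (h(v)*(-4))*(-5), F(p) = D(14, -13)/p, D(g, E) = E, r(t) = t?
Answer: -13/6809305 + 27017*sqrt(3)/120 ≈ 389.96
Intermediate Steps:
h(a) = sqrt(-a) (h(a) = sqrt(a - 2*a) = sqrt(-a))
F(p) = -13/p
V(v) = 20*sqrt(-v) (V(v) = (sqrt(-v)*(-4))*(-5) = -4*sqrt(-v)*(-5) = 20*sqrt(-v))
F(155)/43931 + 27017/V(-12) = -13/155/43931 + 27017/((20*sqrt(-1*(-12)))) = -13*1/155*(1/43931) + 27017/((20*sqrt(12))) = -13/155*1/43931 + 27017/((20*(2*sqrt(3)))) = -13/6809305 + 27017/((40*sqrt(3))) = -13/6809305 + 27017*(sqrt(3)/120) = -13/6809305 + 27017*sqrt(3)/120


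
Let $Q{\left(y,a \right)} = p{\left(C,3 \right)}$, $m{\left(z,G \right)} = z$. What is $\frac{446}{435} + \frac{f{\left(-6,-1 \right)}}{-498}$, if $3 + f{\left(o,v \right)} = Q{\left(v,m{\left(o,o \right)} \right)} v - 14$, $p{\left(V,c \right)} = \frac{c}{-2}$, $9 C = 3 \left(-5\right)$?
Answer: $\frac{152567}{144420} \approx 1.0564$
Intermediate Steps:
$C = - \frac{5}{3}$ ($C = \frac{3 \left(-5\right)}{9} = \frac{1}{9} \left(-15\right) = - \frac{5}{3} \approx -1.6667$)
$p{\left(V,c \right)} = - \frac{c}{2}$ ($p{\left(V,c \right)} = c \left(- \frac{1}{2}\right) = - \frac{c}{2}$)
$Q{\left(y,a \right)} = - \frac{3}{2}$ ($Q{\left(y,a \right)} = \left(- \frac{1}{2}\right) 3 = - \frac{3}{2}$)
$f{\left(o,v \right)} = -17 - \frac{3 v}{2}$ ($f{\left(o,v \right)} = -3 - \left(14 + \frac{3 v}{2}\right) = -17 - \frac{3 v}{2}$)
$\frac{446}{435} + \frac{f{\left(-6,-1 \right)}}{-498} = \frac{446}{435} + \frac{-17 - - \frac{3}{2}}{-498} = 446 \cdot \frac{1}{435} + \left(-17 + \frac{3}{2}\right) \left(- \frac{1}{498}\right) = \frac{446}{435} - - \frac{31}{996} = \frac{446}{435} + \frac{31}{996} = \frac{152567}{144420}$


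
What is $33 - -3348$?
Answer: $3381$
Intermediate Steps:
$33 - -3348 = 33 + 3348 = 3381$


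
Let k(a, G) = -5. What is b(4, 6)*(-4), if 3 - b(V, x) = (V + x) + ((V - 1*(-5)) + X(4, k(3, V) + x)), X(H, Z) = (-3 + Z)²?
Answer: 80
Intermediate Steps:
b(V, x) = -2 - x - (-8 + x)² - 2*V (b(V, x) = 3 - ((V + x) + ((V - 1*(-5)) + (-3 + (-5 + x))²)) = 3 - ((V + x) + ((V + 5) + (-8 + x)²)) = 3 - ((V + x) + ((5 + V) + (-8 + x)²)) = 3 - ((V + x) + (5 + V + (-8 + x)²)) = 3 - (5 + x + (-8 + x)² + 2*V) = 3 + (-5 - x - (-8 + x)² - 2*V) = -2 - x - (-8 + x)² - 2*V)
b(4, 6)*(-4) = (-66 - 1*6² - 2*4 + 15*6)*(-4) = (-66 - 1*36 - 8 + 90)*(-4) = (-66 - 36 - 8 + 90)*(-4) = -20*(-4) = 80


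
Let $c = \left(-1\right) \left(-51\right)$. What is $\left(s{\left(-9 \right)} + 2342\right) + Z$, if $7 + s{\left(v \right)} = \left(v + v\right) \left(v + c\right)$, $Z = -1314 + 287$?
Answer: $552$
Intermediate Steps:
$Z = -1027$
$c = 51$
$s{\left(v \right)} = -7 + 2 v \left(51 + v\right)$ ($s{\left(v \right)} = -7 + \left(v + v\right) \left(v + 51\right) = -7 + 2 v \left(51 + v\right)$)
$\left(s{\left(-9 \right)} + 2342\right) + Z = \left(\left(-7 + 2 \left(-9\right)^{2} + 102 \left(-9\right)\right) + 2342\right) - 1027 = \left(\left(-7 + 2 \cdot 81 - 918\right) + 2342\right) - 1027 = \left(\left(-7 + 162 - 918\right) + 2342\right) - 1027 = \left(-763 + 2342\right) - 1027 = 1579 - 1027 = 552$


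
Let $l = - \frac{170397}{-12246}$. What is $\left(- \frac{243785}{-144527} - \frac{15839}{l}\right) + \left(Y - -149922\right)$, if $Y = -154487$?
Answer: $- \frac{46804552364576}{8208989073} \approx -5701.6$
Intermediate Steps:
$l = \frac{56799}{4082}$ ($l = \left(-170397\right) \left(- \frac{1}{12246}\right) = \frac{56799}{4082} \approx 13.915$)
$\left(- \frac{243785}{-144527} - \frac{15839}{l}\right) + \left(Y - -149922\right) = \left(- \frac{243785}{-144527} - \frac{15839}{\frac{56799}{4082}}\right) - 4565 = \left(\left(-243785\right) \left(- \frac{1}{144527}\right) - \frac{64654798}{56799}\right) + \left(-154487 + 149922\right) = \left(\frac{243785}{144527} - \frac{64654798}{56799}\right) - 4565 = - \frac{9330517246331}{8208989073} - 4565 = - \frac{46804552364576}{8208989073}$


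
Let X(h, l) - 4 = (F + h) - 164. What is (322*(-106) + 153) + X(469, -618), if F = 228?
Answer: -33442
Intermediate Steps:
X(h, l) = 68 + h (X(h, l) = 4 + ((228 + h) - 164) = 4 + (64 + h) = 68 + h)
(322*(-106) + 153) + X(469, -618) = (322*(-106) + 153) + (68 + 469) = (-34132 + 153) + 537 = -33979 + 537 = -33442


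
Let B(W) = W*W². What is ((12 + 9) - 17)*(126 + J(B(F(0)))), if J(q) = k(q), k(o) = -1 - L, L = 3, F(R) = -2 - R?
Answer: 488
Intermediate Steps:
k(o) = -4 (k(o) = -1 - 1*3 = -1 - 3 = -4)
B(W) = W³
J(q) = -4
((12 + 9) - 17)*(126 + J(B(F(0)))) = ((12 + 9) - 17)*(126 - 4) = (21 - 17)*122 = 4*122 = 488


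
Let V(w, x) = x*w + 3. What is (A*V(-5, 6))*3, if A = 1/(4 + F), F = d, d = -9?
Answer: 81/5 ≈ 16.200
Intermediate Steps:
F = -9
A = -⅕ (A = 1/(4 - 9) = 1/(-5) = -⅕ ≈ -0.20000)
V(w, x) = 3 + w*x (V(w, x) = w*x + 3 = 3 + w*x)
(A*V(-5, 6))*3 = -(3 - 5*6)/5*3 = -(3 - 30)/5*3 = -⅕*(-27)*3 = (27/5)*3 = 81/5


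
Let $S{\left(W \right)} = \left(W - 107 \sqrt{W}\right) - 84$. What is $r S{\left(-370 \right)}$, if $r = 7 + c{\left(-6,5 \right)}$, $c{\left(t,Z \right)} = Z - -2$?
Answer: $-6356 - 1498 i \sqrt{370} \approx -6356.0 - 28815.0 i$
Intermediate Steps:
$c{\left(t,Z \right)} = 2 + Z$ ($c{\left(t,Z \right)} = Z + 2 = 2 + Z$)
$S{\left(W \right)} = -84 + W - 107 \sqrt{W}$
$r = 14$ ($r = 7 + \left(2 + 5\right) = 7 + 7 = 14$)
$r S{\left(-370 \right)} = 14 \left(-84 - 370 - 107 \sqrt{-370}\right) = 14 \left(-84 - 370 - 107 i \sqrt{370}\right) = 14 \left(-454 - 107 i \sqrt{370}\right) = -6356 - 1498 i \sqrt{370}$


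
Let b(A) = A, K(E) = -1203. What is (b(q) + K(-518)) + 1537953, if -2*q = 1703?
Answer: 3071797/2 ≈ 1.5359e+6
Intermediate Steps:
q = -1703/2 (q = -½*1703 = -1703/2 ≈ -851.50)
(b(q) + K(-518)) + 1537953 = (-1703/2 - 1203) + 1537953 = -4109/2 + 1537953 = 3071797/2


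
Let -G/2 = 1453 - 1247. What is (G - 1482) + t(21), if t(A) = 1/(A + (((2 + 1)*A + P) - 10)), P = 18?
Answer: -174247/92 ≈ -1894.0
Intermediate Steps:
t(A) = 1/(8 + 4*A) (t(A) = 1/(A + (((2 + 1)*A + 18) - 10)) = 1/(A + ((3*A + 18) - 10)) = 1/(A + ((18 + 3*A) - 10)) = 1/(A + (8 + 3*A)) = 1/(8 + 4*A))
G = -412 (G = -2*(1453 - 1247) = -2*206 = -412)
(G - 1482) + t(21) = (-412 - 1482) + 1/(4*(2 + 21)) = -1894 + (¼)/23 = -1894 + (¼)*(1/23) = -1894 + 1/92 = -174247/92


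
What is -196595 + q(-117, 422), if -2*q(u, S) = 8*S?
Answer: -198283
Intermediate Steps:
q(u, S) = -4*S
-196595 + q(-117, 422) = -196595 - 4*422 = -196595 - 1688 = -198283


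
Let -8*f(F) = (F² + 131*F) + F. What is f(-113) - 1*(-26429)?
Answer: 213579/8 ≈ 26697.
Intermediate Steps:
f(F) = -33*F/2 - F²/8 (f(F) = -((F² + 131*F) + F)/8 = -(F² + 132*F)/8 = -33*F/2 - F²/8)
f(-113) - 1*(-26429) = -⅛*(-113)*(132 - 113) - 1*(-26429) = -⅛*(-113)*19 + 26429 = 2147/8 + 26429 = 213579/8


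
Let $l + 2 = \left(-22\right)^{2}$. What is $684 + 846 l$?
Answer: $408456$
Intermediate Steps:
$l = 482$ ($l = -2 + \left(-22\right)^{2} = -2 + 484 = 482$)
$684 + 846 l = 684 + 846 \cdot 482 = 684 + 407772 = 408456$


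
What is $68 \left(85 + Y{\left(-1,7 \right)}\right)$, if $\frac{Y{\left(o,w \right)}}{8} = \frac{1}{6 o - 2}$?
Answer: $5712$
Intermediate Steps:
$Y{\left(o,w \right)} = \frac{8}{-2 + 6 o}$ ($Y{\left(o,w \right)} = \frac{8}{6 o - 2} = \frac{8}{-2 + 6 o}$)
$68 \left(85 + Y{\left(-1,7 \right)}\right) = 68 \left(85 + \frac{4}{-1 + 3 \left(-1\right)}\right) = 68 \left(85 + \frac{4}{-1 - 3}\right) = 68 \left(85 + \frac{4}{-4}\right) = 68 \left(85 + 4 \left(- \frac{1}{4}\right)\right) = 68 \left(85 - 1\right) = 68 \cdot 84 = 5712$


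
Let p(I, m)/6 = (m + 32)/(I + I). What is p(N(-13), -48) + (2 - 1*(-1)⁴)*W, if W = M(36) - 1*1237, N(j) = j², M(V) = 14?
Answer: -206735/169 ≈ -1223.3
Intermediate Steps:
p(I, m) = 3*(32 + m)/I (p(I, m) = 6*((m + 32)/(I + I)) = 6*((32 + m)/((2*I))) = 6*((32 + m)*(1/(2*I))) = 6*((32 + m)/(2*I)) = 3*(32 + m)/I)
W = -1223 (W = 14 - 1*1237 = 14 - 1237 = -1223)
p(N(-13), -48) + (2 - 1*(-1)⁴)*W = 3*(32 - 48)/((-13)²) + (2 - 1*(-1)⁴)*(-1223) = 3*(-16)/169 + (2 - 1*1)*(-1223) = 3*(1/169)*(-16) + (2 - 1)*(-1223) = -48/169 + 1*(-1223) = -48/169 - 1223 = -206735/169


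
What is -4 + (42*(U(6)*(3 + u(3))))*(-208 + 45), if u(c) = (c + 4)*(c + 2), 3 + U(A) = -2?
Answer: 1300736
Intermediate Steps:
U(A) = -5 (U(A) = -3 - 2 = -5)
u(c) = (2 + c)*(4 + c) (u(c) = (4 + c)*(2 + c) = (2 + c)*(4 + c))
-4 + (42*(U(6)*(3 + u(3))))*(-208 + 45) = -4 + (42*(-5*(3 + (8 + 3**2 + 6*3))))*(-208 + 45) = -4 + (42*(-5*(3 + (8 + 9 + 18))))*(-163) = -4 + (42*(-5*(3 + 35)))*(-163) = -4 + (42*(-5*38))*(-163) = -4 + (42*(-190))*(-163) = -4 - 7980*(-163) = -4 + 1300740 = 1300736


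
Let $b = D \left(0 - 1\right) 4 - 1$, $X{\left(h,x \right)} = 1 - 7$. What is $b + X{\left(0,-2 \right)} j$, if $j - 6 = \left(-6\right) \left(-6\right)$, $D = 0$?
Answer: $-253$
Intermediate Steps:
$X{\left(h,x \right)} = -6$ ($X{\left(h,x \right)} = 1 - 7 = -6$)
$j = 42$ ($j = 6 - -36 = 6 + 36 = 42$)
$b = -1$ ($b = 0 \left(0 - 1\right) 4 - 1 = 0 \left(-1\right) 4 - 1 = 0 \cdot 4 - 1 = 0 - 1 = -1$)
$b + X{\left(0,-2 \right)} j = -1 - 252 = -253$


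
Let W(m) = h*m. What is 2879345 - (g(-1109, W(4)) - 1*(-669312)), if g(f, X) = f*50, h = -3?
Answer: 2265483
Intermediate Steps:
W(m) = -3*m
g(f, X) = 50*f
2879345 - (g(-1109, W(4)) - 1*(-669312)) = 2879345 - (50*(-1109) - 1*(-669312)) = 2879345 - (-55450 + 669312) = 2879345 - 1*613862 = 2879345 - 613862 = 2265483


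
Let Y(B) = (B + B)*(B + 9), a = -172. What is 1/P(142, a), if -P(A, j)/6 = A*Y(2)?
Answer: -1/37488 ≈ -2.6675e-5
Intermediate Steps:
Y(B) = 2*B*(9 + B) (Y(B) = (2*B)*(9 + B) = 2*B*(9 + B))
P(A, j) = -264*A (P(A, j) = -6*A*2*2*(9 + 2) = -6*A*2*2*11 = -6*A*44 = -264*A)
1/P(142, a) = 1/(-264*142) = 1/(-37488) = -1/37488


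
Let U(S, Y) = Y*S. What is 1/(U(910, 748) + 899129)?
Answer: 1/1579809 ≈ 6.3299e-7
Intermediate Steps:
U(S, Y) = S*Y
1/(U(910, 748) + 899129) = 1/(910*748 + 899129) = 1/(680680 + 899129) = 1/1579809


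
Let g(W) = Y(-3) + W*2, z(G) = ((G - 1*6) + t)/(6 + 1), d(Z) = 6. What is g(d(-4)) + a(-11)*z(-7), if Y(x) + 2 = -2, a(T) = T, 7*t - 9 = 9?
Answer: 1195/49 ≈ 24.388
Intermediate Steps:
t = 18/7 (t = 9/7 + (⅐)*9 = 9/7 + 9/7 = 18/7 ≈ 2.5714)
Y(x) = -4 (Y(x) = -2 - 2 = -4)
z(G) = -24/49 + G/7 (z(G) = ((G - 1*6) + 18/7)/(6 + 1) = ((G - 6) + 18/7)/7 = ((-6 + G) + 18/7)*(⅐) = (-24/7 + G)*(⅐) = -24/49 + G/7)
g(W) = -4 + 2*W (g(W) = -4 + W*2 = -4 + 2*W)
g(d(-4)) + a(-11)*z(-7) = (-4 + 2*6) - 11*(-24/49 + (⅐)*(-7)) = (-4 + 12) - 11*(-24/49 - 1) = 8 - 11*(-73/49) = 8 + 803/49 = 1195/49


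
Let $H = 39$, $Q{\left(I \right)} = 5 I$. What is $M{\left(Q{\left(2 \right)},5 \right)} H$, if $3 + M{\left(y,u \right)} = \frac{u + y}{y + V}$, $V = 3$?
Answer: $-72$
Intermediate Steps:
$M{\left(y,u \right)} = -3 + \frac{u + y}{3 + y}$ ($M{\left(y,u \right)} = -3 + \frac{u + y}{y + 3} = -3 + \frac{u + y}{3 + y}$)
$M{\left(Q{\left(2 \right)},5 \right)} H = \frac{-9 + 5 - 2 \cdot 5 \cdot 2}{3 + 5 \cdot 2} \cdot 39 = \frac{-9 + 5 - 20}{3 + 10} \cdot 39 = \frac{-9 + 5 - 20}{13} \cdot 39 = \frac{1}{13} \left(-24\right) 39 = \left(- \frac{24}{13}\right) 39 = -72$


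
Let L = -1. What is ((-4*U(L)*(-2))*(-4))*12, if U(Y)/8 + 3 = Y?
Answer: 12288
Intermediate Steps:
U(Y) = -24 + 8*Y
((-4*U(L)*(-2))*(-4))*12 = ((-4*(-24 + 8*(-1))*(-2))*(-4))*12 = ((-4*(-24 - 8)*(-2))*(-4))*12 = ((-4*(-32)*(-2))*(-4))*12 = ((128*(-2))*(-4))*12 = -256*(-4)*12 = 1024*12 = 12288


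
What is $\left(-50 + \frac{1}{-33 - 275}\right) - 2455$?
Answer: $- \frac{771541}{308} \approx -2505.0$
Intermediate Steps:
$\left(-50 + \frac{1}{-33 - 275}\right) - 2455 = \left(-50 + \frac{1}{-308}\right) - 2455 = \left(-50 - \frac{1}{308}\right) - 2455 = - \frac{15401}{308} - 2455 = - \frac{771541}{308}$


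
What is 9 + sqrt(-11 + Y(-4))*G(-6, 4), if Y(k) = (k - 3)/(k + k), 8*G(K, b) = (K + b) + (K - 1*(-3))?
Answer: 9 - 45*I*sqrt(2)/32 ≈ 9.0 - 1.9887*I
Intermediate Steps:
G(K, b) = 3/8 + K/4 + b/8 (G(K, b) = ((K + b) + (K - 1*(-3)))/8 = ((K + b) + (K + 3))/8 = ((K + b) + (3 + K))/8 = (3 + b + 2*K)/8 = 3/8 + K/4 + b/8)
Y(k) = (-3 + k)/(2*k) (Y(k) = (-3 + k)/((2*k)) = (-3 + k)*(1/(2*k)) = (-3 + k)/(2*k))
9 + sqrt(-11 + Y(-4))*G(-6, 4) = 9 + sqrt(-11 + (1/2)*(-3 - 4)/(-4))*(3/8 + (1/4)*(-6) + (1/8)*4) = 9 + sqrt(-11 + (1/2)*(-1/4)*(-7))*(3/8 - 3/2 + 1/2) = 9 + sqrt(-11 + 7/8)*(-5/8) = 9 + sqrt(-81/8)*(-5/8) = 9 + (9*I*sqrt(2)/4)*(-5/8) = 9 - 45*I*sqrt(2)/32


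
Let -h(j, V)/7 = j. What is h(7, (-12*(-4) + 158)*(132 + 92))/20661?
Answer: -49/20661 ≈ -0.0023716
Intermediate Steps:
h(j, V) = -7*j
h(7, (-12*(-4) + 158)*(132 + 92))/20661 = -7*7/20661 = -49*1/20661 = -49/20661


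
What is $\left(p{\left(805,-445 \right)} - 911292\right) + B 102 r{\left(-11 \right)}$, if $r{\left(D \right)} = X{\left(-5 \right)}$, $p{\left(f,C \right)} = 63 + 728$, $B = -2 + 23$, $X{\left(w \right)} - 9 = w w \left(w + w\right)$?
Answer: $-1426723$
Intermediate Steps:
$X{\left(w \right)} = 9 + 2 w^{3}$ ($X{\left(w \right)} = 9 + w w \left(w + w\right) = 9 + w^{2} \cdot 2 w = 9 + 2 w^{3}$)
$B = 21$
$p{\left(f,C \right)} = 791$
$r{\left(D \right)} = -241$ ($r{\left(D \right)} = 9 + 2 \left(-5\right)^{3} = 9 + 2 \left(-125\right) = 9 - 250 = -241$)
$\left(p{\left(805,-445 \right)} - 911292\right) + B 102 r{\left(-11 \right)} = \left(791 - 911292\right) + 21 \cdot 102 \left(-241\right) = -910501 + 2142 \left(-241\right) = -910501 - 516222 = -1426723$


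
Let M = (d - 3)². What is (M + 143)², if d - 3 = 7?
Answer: 36864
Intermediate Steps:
d = 10 (d = 3 + 7 = 10)
M = 49 (M = (10 - 3)² = 7² = 49)
(M + 143)² = (49 + 143)² = 192² = 36864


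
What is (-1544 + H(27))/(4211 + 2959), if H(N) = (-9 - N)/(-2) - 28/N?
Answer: -4123/19359 ≈ -0.21298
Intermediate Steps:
H(N) = 9/2 + N/2 - 28/N (H(N) = (-9 - N)*(-½) - 28/N = (9/2 + N/2) - 28/N = 9/2 + N/2 - 28/N)
(-1544 + H(27))/(4211 + 2959) = (-1544 + (½)*(-56 + 27*(9 + 27))/27)/(4211 + 2959) = (-1544 + (½)*(1/27)*(-56 + 27*36))/7170 = (-1544 + (½)*(1/27)*(-56 + 972))*(1/7170) = (-1544 + (½)*(1/27)*916)*(1/7170) = (-1544 + 458/27)*(1/7170) = -41230/27*1/7170 = -4123/19359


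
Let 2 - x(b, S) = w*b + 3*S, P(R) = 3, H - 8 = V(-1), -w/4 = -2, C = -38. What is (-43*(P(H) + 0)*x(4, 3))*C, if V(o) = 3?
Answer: -191178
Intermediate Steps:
w = 8 (w = -4*(-2) = 8)
H = 11 (H = 8 + 3 = 11)
x(b, S) = 2 - 8*b - 3*S (x(b, S) = 2 - (8*b + 3*S) = 2 - (3*S + 8*b) = 2 + (-8*b - 3*S) = 2 - 8*b - 3*S)
(-43*(P(H) + 0)*x(4, 3))*C = -43*(3 + 0)*(2 - 8*4 - 3*3)*(-38) = -129*(2 - 32 - 9)*(-38) = -129*(-39)*(-38) = -43*(-117)*(-38) = 5031*(-38) = -191178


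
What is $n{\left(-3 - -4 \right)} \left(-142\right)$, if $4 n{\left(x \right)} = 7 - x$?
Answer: $-213$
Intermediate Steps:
$n{\left(x \right)} = \frac{7}{4} - \frac{x}{4}$ ($n{\left(x \right)} = \frac{7 - x}{4} = \frac{7}{4} - \frac{x}{4}$)
$n{\left(-3 - -4 \right)} \left(-142\right) = \left(\frac{7}{4} - \frac{-3 - -4}{4}\right) \left(-142\right) = \left(\frac{7}{4} - \frac{-3 + 4}{4}\right) \left(-142\right) = \left(\frac{7}{4} - \frac{1}{4}\right) \left(-142\right) = \frac{3}{2} \left(-142\right) = -213$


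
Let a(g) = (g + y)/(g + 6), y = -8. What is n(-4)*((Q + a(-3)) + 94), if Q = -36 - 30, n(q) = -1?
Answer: -73/3 ≈ -24.333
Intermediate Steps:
Q = -66
a(g) = (-8 + g)/(6 + g) (a(g) = (g - 8)/(g + 6) = (-8 + g)/(6 + g))
n(-4)*((Q + a(-3)) + 94) = -((-66 + (-8 - 3)/(6 - 3)) + 94) = -((-66 - 11/3) + 94) = -(-209/3 + 94) = -1*73/3 = -73/3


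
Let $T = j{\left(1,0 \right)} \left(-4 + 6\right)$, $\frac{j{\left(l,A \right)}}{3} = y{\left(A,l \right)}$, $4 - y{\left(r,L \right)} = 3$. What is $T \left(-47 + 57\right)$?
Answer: $60$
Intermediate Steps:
$y{\left(r,L \right)} = 1$ ($y{\left(r,L \right)} = 4 - 3 = 1$)
$j{\left(l,A \right)} = 3$ ($j{\left(l,A \right)} = 3 \cdot 1 = 3$)
$T = 6$ ($T = 3 \left(-4 + 6\right) = 3 \cdot 2 = 6$)
$T \left(-47 + 57\right) = 6 \left(-47 + 57\right) = 6 \cdot 10 = 60$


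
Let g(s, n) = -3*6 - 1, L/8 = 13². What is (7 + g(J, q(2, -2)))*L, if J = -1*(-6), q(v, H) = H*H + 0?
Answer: -16224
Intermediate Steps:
q(v, H) = H² (q(v, H) = H² + 0 = H²)
J = 6
L = 1352 (L = 8*13² = 8*169 = 1352)
g(s, n) = -19 (g(s, n) = -18 - 1 = -19)
(7 + g(J, q(2, -2)))*L = (7 - 19)*1352 = -12*1352 = -16224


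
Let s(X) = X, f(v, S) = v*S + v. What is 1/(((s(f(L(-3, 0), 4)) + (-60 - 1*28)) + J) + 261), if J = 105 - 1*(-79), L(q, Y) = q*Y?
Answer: 1/357 ≈ 0.0028011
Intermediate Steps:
L(q, Y) = Y*q
J = 184 (J = 105 + 79 = 184)
f(v, S) = v + S*v (f(v, S) = S*v + v = v + S*v)
1/(((s(f(L(-3, 0), 4)) + (-60 - 1*28)) + J) + 261) = 1/((((0*(-3))*(1 + 4) + (-60 - 1*28)) + 184) + 261) = 1/(((0*5 + (-60 - 28)) + 184) + 261) = 1/(((0 - 88) + 184) + 261) = 1/((-88 + 184) + 261) = 1/(96 + 261) = 1/357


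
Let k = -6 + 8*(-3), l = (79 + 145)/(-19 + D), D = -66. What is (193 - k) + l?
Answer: 18731/85 ≈ 220.36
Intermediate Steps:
l = -224/85 (l = (79 + 145)/(-19 - 66) = 224/(-85) = 224*(-1/85) = -224/85 ≈ -2.6353)
k = -30 (k = -6 - 24 = -30)
(193 - k) + l = (193 - 1*(-30)) - 224/85 = (193 + 30) - 224/85 = 223 - 224/85 = 18731/85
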